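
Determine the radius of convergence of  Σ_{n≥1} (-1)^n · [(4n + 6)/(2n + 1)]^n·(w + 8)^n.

Root test: |a_n|^(1/n) = (4n + 6)/(2n + 1) → 2.
The series converges when 2 · |w + 8| < 1, giving R = 1/2.

R = 1/2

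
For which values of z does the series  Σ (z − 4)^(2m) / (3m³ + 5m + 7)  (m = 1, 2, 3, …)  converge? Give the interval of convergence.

Apply the ratio test: |a_{m+1}| / |a_m| = (3m³ + 5m + 7)/(3(m+1)³ + 5(m+1) + 7), which tends to 1 as m → ∞.
Writing y = (z − 4)², the series in y has radius 1, so |z − 4| < √(1) = 1 and R = 1.
Check z = 5: absolute convergence follows by limit comparison with Σ 1/m³.
At z = 3: the series is dominated by a constant times Σ 1/m³, which converges (p = 3 > 1).

[3, 5]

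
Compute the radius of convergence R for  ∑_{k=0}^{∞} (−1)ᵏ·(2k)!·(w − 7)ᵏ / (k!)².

The ratio of consecutive coefficients is (2k+1)·(2k+2)/(k+1)² → 4.
Thus R = 1/(4) = 1/4.

R = 1/4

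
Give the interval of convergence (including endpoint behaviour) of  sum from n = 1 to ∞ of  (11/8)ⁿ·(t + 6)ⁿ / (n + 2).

[-74/11, -58/11)

Apply the ratio test: |a_{n+1}| / |a_n| = [(n + 2)/((n+1) + 2)] · 11/8, which tends to 11/8 as n → ∞.
Thus R = 1/(11/8) = 8/11.
Endpoint t = -58/11: the terms are asymptotic to a nonzero constant times 1/n, so the series diverges by limit comparison with Σ 1/n.
At t = -74/11: an alternating series whose terms decrease to 0 in absolute value, so it converges by the Leibniz criterion.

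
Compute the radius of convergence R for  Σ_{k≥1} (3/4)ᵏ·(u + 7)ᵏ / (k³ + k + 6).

The ratio of consecutive coefficients is [(k³ + k + 6)/((k+1)³ + (k+1) + 6)] · 3/4 → 3/4.
Thus R = 1/(3/4) = 4/3.

R = 4/3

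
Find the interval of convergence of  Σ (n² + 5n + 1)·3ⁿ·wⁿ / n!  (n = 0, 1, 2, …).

Ratio test: |a_{n+1}/a_n| = ((n+1)² + 5(n+1) + 1)/(n² + 5n + 1) · 3 · 1/(n+1) → 0 as n → ∞.
The limit is 0, so the series converges for all w; R = ∞.

(−∞, ∞)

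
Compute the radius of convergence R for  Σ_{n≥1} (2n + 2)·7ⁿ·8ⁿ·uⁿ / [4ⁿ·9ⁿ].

R = 9/14

By the ratio test, |a_{n+1}/a_n| = [(2(n+1) + 2)/(2n + 2)] · 7·8/(4·9) → 14/9.
Convergence for |u| · 14/9 < 1, i.e. |u| < 9/14. So R = 9/14.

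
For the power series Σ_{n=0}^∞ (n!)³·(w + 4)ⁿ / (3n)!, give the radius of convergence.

Ratio test: |a_{n+1}/a_n| = (n+1)³/[(3n+1)·(3n+2)·(3n+3)] → 1/27 as n → ∞.
Thus R = 1/(1/27) = 27.

R = 27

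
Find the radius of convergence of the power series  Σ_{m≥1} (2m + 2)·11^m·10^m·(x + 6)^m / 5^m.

Ratio test: |a_{m+1}/a_m| = [(2(m+1) + 2)/(2m + 2)] · 11·10/5 → 22 as m → ∞.
The series converges when 22 · |x + 6| < 1, giving R = 1/22.

R = 1/22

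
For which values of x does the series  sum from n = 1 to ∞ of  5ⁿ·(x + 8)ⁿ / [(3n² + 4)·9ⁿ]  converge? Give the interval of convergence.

[-49/5, -31/5]

Apply the ratio test: |a_{n+1}| / |a_n| = [(3n² + 4)/(3(n+1)² + 4)] · 5/9, which tends to 5/9 as n → ∞.
The series converges when 5/9 · |x + 8| < 1, giving R = 9/5.
At x = -31/5: absolute convergence follows by limit comparison with Σ 1/n².
Check x = -49/5: absolute convergence follows by limit comparison with Σ 1/n².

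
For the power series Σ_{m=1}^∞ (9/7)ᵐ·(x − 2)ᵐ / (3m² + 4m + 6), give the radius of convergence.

R = 7/9

Apply the ratio test: |a_{m+1}| / |a_m| = [(3m² + 4m + 6)/(3(m+1)² + 4(m+1) + 6)] · 9/7, which tends to 9/7 as m → ∞.
Thus R = 1/(9/7) = 7/9.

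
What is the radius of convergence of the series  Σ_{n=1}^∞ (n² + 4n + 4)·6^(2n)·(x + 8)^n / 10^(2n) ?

The ratio of consecutive coefficients is [((n+1)² + 4(n+1) + 4)/(n² + 4n + 4)] · 36/100 → 9/25.
Thus R = 1/(9/25) = 25/9.

R = 25/9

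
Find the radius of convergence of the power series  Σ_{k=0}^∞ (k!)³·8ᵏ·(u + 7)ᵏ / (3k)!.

Ratio test: |a_{k+1}/a_k| = (k+1)³/[(3k+1)·(3k+2)·(3k+3)] · 8 → 8/27 as k → ∞.
Thus R = 1/(8/27) = 27/8.

R = 27/8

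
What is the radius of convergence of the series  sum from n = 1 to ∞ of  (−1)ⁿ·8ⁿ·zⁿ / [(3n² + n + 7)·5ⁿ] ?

R = 5/8

The ratio of consecutive coefficients is [(3n² + n + 7)/(3(n+1)² + (n+1) + 7)] · 8/5 → 8/5.
Thus R = 1/(8/5) = 5/8.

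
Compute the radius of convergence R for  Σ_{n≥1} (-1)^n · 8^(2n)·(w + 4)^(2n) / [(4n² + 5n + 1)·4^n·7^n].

By the ratio test, |a_{n+1}/a_n| = [(4n² + 5n + 1)/(4(n+1)² + 5(n+1) + 1)] · 64/(4·7) → 16/7.
Successive powers of (w + 4) differ by 2, so the series converges when |w + 4|² · 16/7 < 1, i.e. |w + 4| < √(7/16). So R = √7/4.

R = √7/4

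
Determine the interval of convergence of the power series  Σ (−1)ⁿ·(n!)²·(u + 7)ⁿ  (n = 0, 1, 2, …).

Apply the ratio test: |a_{n+1}| / |a_n| = (n+1)², which tends to ∞ as n → ∞.
The ratio grows without bound, so the series diverges whenever (u + 7) ≠ 0; it converges only at u = -7. R = 0.

{-7}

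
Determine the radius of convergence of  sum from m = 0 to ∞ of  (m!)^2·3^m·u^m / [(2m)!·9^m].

R = 12

Apply the ratio test: |a_{m+1}| / |a_m| = (m+1)²/[(2m+1)·(2m+2)] · 3/9, which tends to 1/12 as m → ∞.
The series converges when 1/12 · |u| < 1, giving R = 12.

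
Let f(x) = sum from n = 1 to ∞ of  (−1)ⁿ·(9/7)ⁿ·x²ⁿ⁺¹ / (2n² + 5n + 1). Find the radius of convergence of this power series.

Ratio test: |a_{n+1}/a_n| = [(2n² + 5n + 1)/(2(n+1)² + 5(n+1) + 1)] · 9/7 → 9/7 as n → ∞.
Since the exponent of x increases by 2 each term, convergence requires |x|² < 7/9, hence R = √7/3.

R = √7/3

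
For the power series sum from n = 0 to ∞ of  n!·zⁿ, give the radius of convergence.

R = 0

Apply the ratio test: |a_{n+1}| / |a_n| = (n+1), which tends to ∞ as n → ∞.
Since the ratio → ∞, the series diverges for every z ≠ 0, and R = 0.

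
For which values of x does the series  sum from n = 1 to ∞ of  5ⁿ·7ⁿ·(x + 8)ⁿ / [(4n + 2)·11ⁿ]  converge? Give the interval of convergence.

[-291/35, -269/35)

The ratio of consecutive coefficients is [(4n + 2)/(4(n+1) + 2)] · 5·7/11 → 35/11.
The series converges when 35/11 · |x + 8| < 1, giving R = 11/35.
Endpoint x = -269/35: comparison with the harmonic series Σ 1/n shows the series diverges.
When x = -291/35, the terms alternate in sign and decrease monotonically to 0 in absolute value (size ~ c/n), so the alternating series test gives convergence.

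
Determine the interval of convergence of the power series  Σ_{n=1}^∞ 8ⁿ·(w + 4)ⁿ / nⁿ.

By the Cauchy root test, |a_n|^(1/n) = 8/n → 0.
The limit is 0 for every w, so R = ∞.

(−∞, ∞)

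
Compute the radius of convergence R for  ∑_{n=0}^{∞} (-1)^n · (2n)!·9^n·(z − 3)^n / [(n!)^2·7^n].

R = 7/36

Ratio test: |a_{n+1}/a_n| = (2n+1)·(2n+2)/(n+1)² · 9/7 → 36/7 as n → ∞.
The series converges when 36/7 · |z − 3| < 1, giving R = 7/36.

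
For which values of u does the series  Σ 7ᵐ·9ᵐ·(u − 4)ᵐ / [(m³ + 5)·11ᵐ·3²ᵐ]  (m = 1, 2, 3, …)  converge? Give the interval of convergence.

[17/7, 39/7]

Ratio test: |a_{m+1}/a_m| = [(m³ + 5)/((m+1)³ + 5)] · 7·9/(11·9) → 7/11 as m → ∞.
Thus R = 1/(7/11) = 11/7.
Endpoint u = 39/7: the terms are on the order of 1/m³, so the series converges absolutely by comparison with the p-series (p = 3 > 1).
Check u = 17/7: the series is dominated by a constant times Σ 1/m³, which converges (p = 3 > 1).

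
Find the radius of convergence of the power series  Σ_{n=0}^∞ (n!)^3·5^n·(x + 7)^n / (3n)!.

Apply the ratio test: |a_{n+1}| / |a_n| = (n+1)³/[(3n+1)·(3n+2)·(3n+3)] · 5, which tends to 5/27 as n → ∞.
Hence the series converges for |x + 7| < 1/(5/27) = 27/5, so the radius of convergence is 27/5.

R = 27/5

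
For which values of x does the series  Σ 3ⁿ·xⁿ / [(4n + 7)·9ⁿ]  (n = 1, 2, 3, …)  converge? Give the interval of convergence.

Apply the ratio test: |a_{n+1}| / |a_n| = [(4n + 7)/(4(n+1) + 7)] · 3/9, which tends to 1/3 as n → ∞.
The series converges when 1/3 · |x| < 1, giving R = 3.
When x = 3, comparison with the harmonic series Σ 1/n shows the series diverges.
When x = -3, convergence follows from the alternating series test (terms decrease monotonically to 0).

[-3, 3)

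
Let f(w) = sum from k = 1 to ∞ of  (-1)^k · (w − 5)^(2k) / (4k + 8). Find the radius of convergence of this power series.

R = 1

Ratio test: |a_{k+1}/a_k| = (4k + 8)/(4(k+1) + 8) → 1 as k → ∞.
Successive powers of (w − 5) differ by 2, so the series converges when |w − 5|² · 1 < 1, i.e. |w − 5| < √(1) = 1. So R = 1.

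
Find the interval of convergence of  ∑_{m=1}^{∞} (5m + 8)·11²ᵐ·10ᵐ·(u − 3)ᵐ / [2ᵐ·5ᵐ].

Apply the ratio test: |a_{m+1}| / |a_m| = [(5(m+1) + 8)/(5m + 8)] · 121·10/(2·5), which tends to 121 as m → ∞.
The series converges when 121 · |u − 3| < 1, giving R = 1/121.
Endpoint u = 364/121: the terms do not tend to 0, so the series diverges.
At u = 362/121: the terms do not tend to 0, so the series diverges.

(362/121, 364/121)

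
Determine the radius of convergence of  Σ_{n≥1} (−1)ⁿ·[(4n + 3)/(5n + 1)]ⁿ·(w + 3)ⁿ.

Applying the root test, |a_n|^(1/n) = (4n + 3)/(5n + 1) → 4/5.
Thus R = 1/(4/5) = 5/4.

R = 5/4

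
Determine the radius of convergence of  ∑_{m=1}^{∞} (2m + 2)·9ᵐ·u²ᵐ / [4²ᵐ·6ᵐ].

Ratio test: |a_{m+1}/a_m| = [(2(m+1) + 2)/(2m + 2)] · 9/(16·6) → 3/32 as m → ∞.
Writing y = u², the series in y has radius 32/3, so |u| < √(32/3) and R = 4√6/3.

R = 4√6/3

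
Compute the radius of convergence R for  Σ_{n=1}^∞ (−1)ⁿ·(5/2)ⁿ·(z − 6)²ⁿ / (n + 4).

Apply the ratio test: |a_{n+1}| / |a_n| = [(n + 4)/((n+1) + 4)] · 5/2, which tends to 5/2 as n → ∞.
Since the exponent of (z − 6) increases by 2 each term, convergence requires |z − 6|² < 2/5, hence R = √10/5.

R = √10/5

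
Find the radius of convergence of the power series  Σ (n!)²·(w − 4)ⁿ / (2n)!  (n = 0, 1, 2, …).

R = 4

The ratio of consecutive coefficients is (n+1)²/[(2n+1)·(2n+2)] → 1/4.
Convergence for |w − 4| · 1/4 < 1, i.e. |w − 4| < 4. So R = 4.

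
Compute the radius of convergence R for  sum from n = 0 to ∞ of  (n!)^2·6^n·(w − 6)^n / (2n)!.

R = 2/3

Ratio test: |a_{n+1}/a_n| = (n+1)²/[(2n+1)·(2n+2)] · 6 → 3/2 as n → ∞.
The series converges when 3/2 · |w − 6| < 1, giving R = 2/3.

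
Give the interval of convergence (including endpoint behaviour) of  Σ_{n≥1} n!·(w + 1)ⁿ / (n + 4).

{-1}

By the ratio test, |a_{n+1}/a_n| = (n+1) · (n + 4)/((n+1) + 4) → ∞.
The terms grow without bound for any (w + 1) ≠ 0, so R = 0 (convergence only at w = -1).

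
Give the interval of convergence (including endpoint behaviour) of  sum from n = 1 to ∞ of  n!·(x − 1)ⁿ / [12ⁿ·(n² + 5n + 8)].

By the ratio test, |a_{n+1}/a_n| = (n+1) · 1/12 · (n² + 5n + 8)/((n+1)² + 5(n+1) + 8) → ∞.
Since the ratio → ∞, the series diverges for every x ≠ 1, and R = 0.

{1}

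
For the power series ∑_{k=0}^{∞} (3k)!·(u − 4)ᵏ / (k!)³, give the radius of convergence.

Apply the ratio test: |a_{k+1}| / |a_k| = (3k+1)·(3k+2)·(3k+3)/(k+1)³, which tends to 27 as k → ∞.
Convergence for |u − 4| · 27 < 1, i.e. |u − 4| < 1/27. So R = 1/27.

R = 1/27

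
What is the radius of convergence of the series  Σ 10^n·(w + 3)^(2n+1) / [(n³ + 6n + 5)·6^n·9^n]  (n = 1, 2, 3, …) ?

R = 3√15/5

The ratio of consecutive coefficients is [(n³ + 6n + 5)/((n+1)³ + 6(n+1) + 5)] · 10/(6·9) → 5/27.
Writing y = (w + 3)², the series in y has radius 27/5, so |w + 3| < √(27/5) and R = 3√15/5.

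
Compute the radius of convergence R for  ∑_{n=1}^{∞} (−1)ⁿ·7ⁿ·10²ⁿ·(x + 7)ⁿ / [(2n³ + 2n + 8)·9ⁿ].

R = 9/700

Ratio test: |a_{n+1}/a_n| = [(2n³ + 2n + 8)/(2(n+1)³ + 2(n+1) + 8)] · 7·100/9 → 700/9 as n → ∞.
The series converges when 700/9 · |x + 7| < 1, giving R = 9/700.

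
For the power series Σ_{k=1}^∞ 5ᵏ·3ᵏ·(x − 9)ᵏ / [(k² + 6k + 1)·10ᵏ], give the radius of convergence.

By the ratio test, |a_{k+1}/a_k| = [(k² + 6k + 1)/((k+1)² + 6(k+1) + 1)] · 5·3/10 → 3/2.
Convergence for |x − 9| · 3/2 < 1, i.e. |x − 9| < 2/3. So R = 2/3.

R = 2/3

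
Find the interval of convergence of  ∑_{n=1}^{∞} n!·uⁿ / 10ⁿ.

The ratio of consecutive coefficients is (n+1) · 1/10 → ∞.
The ratio grows without bound, so the series diverges whenever u ≠ 0; it converges only at u = 0. R = 0.

{0}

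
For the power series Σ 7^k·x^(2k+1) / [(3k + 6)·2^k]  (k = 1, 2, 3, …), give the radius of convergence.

R = √14/7

The ratio of consecutive coefficients is [(3k + 6)/(3(k+1) + 6)] · 7/2 → 7/2.
Successive powers of x differ by 2, so the series converges when |x|² · 7/2 < 1, i.e. |x| < √(2/7). So R = √14/7.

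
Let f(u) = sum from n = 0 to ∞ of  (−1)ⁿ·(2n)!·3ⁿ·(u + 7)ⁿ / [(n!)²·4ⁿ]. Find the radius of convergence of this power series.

R = 1/3

Ratio test: |a_{n+1}/a_n| = (2n+1)·(2n+2)/(n+1)² · 3/4 → 3 as n → ∞.
Hence the series converges for |u + 7| < 1/(3) = 1/3, so the radius of convergence is 1/3.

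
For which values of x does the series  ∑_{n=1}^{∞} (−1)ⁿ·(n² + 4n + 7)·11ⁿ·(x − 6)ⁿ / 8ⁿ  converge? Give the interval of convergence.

Apply the ratio test: |a_{n+1}| / |a_n| = [((n+1)² + 4(n+1) + 7)/(n² + 4n + 7)] · 11/8, which tends to 11/8 as n → ∞.
Thus R = 1/(11/8) = 8/11.
Check x = 74/11: the n-th term does not approach 0; divergence by the term test.
When x = 58/11, the terms do not tend to 0, so the series diverges.

(58/11, 74/11)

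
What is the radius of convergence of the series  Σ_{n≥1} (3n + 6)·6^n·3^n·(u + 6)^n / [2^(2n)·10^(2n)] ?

R = 200/9

The ratio of consecutive coefficients is [(3(n+1) + 6)/(3n + 6)] · 6·3/(4·100) → 9/200.
The series converges when 9/200 · |u + 6| < 1, giving R = 200/9.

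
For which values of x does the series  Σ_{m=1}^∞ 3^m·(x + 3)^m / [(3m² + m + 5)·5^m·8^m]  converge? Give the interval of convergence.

[-49/3, 31/3]

Ratio test: |a_{m+1}/a_m| = [(3m² + m + 5)/(3(m+1)² + (m+1) + 5)] · 3/(5·8) → 3/40 as m → ∞.
Thus R = 1/(3/40) = 40/3.
Check x = 31/3: absolute convergence follows by limit comparison with Σ 1/m².
At x = -49/3: the series is dominated by a constant times Σ 1/m², which converges (p = 2 > 1).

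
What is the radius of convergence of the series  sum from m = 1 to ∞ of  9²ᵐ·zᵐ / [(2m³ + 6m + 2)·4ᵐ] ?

R = 4/81

The ratio of consecutive coefficients is [(2m³ + 6m + 2)/(2(m+1)³ + 6(m+1) + 2)] · 81/4 → 81/4.
The series converges when 81/4 · |z| < 1, giving R = 4/81.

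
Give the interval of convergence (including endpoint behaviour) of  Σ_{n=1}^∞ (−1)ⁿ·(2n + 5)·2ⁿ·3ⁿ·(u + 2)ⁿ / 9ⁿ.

By the ratio test, |a_{n+1}/a_n| = [(2(n+1) + 5)/(2n + 5)] · 2·3/9 → 2/3.
Convergence for |u + 2| · 2/3 < 1, i.e. |u + 2| < 3/2. So R = 3/2.
At u = -1/2: the n-th term does not approach 0; divergence by the term test.
When u = -7/2, the n-th term does not approach 0; divergence by the term test.

(-7/2, -1/2)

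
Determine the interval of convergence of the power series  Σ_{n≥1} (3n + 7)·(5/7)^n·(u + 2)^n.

The ratio of consecutive coefficients is [(3(n+1) + 7)/(3n + 7)] · 5/7 → 5/7.
Thus R = 1/(5/7) = 7/5.
Endpoint u = -3/5: the terms do not tend to 0, so the series diverges.
Check u = -17/5: the n-th term does not approach 0; divergence by the term test.

(-17/5, -3/5)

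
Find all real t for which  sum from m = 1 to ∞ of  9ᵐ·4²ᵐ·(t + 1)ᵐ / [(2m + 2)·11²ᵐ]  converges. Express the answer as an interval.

[-265/144, -23/144)

Apply the ratio test: |a_{m+1}| / |a_m| = [(2m + 2)/(2(m+1) + 2)] · 9·16/121, which tends to 144/121 as m → ∞.
Thus R = 1/(144/121) = 121/144.
Endpoint t = -23/144: comparison with the harmonic series Σ 1/m shows the series diverges.
Endpoint t = -265/144: the terms alternate in sign and decrease monotonically to 0 in absolute value (size ~ c/m), so the alternating series test gives convergence.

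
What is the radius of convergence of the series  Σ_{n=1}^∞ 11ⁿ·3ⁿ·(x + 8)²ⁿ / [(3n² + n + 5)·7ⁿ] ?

R = √231/33

The ratio of consecutive coefficients is [(3n² + n + 5)/(3(n+1)² + (n+1) + 5)] · 11·3/7 → 33/7.
Since the exponent of (x + 8) increases by 2 each term, convergence requires |x + 8|² < 7/33, hence R = √231/33.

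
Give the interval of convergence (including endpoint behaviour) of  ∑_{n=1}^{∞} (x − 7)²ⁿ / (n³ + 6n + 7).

By the ratio test, |a_{n+1}/a_n| = (n³ + 6n + 7)/((n+1)³ + 6(n+1) + 7) → 1.
Since the exponent of (x − 7) increases by 2 each term, convergence requires |x − 7|² < 1, hence R = 1.
Check x = 8: absolute convergence follows by limit comparison with Σ 1/n³.
At x = 6: the terms are on the order of 1/n³, so the series converges absolutely by comparison with the p-series (p = 3 > 1).

[6, 8]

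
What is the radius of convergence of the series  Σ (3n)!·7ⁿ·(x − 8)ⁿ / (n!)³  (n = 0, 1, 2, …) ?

By the ratio test, |a_{n+1}/a_n| = (3n+1)·(3n+2)·(3n+3)/(n+1)³ · 7 → 189.
The series converges when 189 · |x − 8| < 1, giving R = 1/189.

R = 1/189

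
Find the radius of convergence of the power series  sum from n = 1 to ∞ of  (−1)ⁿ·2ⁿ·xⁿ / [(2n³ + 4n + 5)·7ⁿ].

R = 7/2

The ratio of consecutive coefficients is [(2n³ + 4n + 5)/(2(n+1)³ + 4(n+1) + 5)] · 2/7 → 2/7.
Convergence for |x| · 2/7 < 1, i.e. |x| < 7/2. So R = 7/2.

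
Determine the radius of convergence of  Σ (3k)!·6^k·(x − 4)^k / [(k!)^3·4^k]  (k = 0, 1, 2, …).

By the ratio test, |a_{k+1}/a_k| = (3k+1)·(3k+2)·(3k+3)/(k+1)³ · 6/4 → 81/2.
Convergence for |x − 4| · 81/2 < 1, i.e. |x − 4| < 2/81. So R = 2/81.

R = 2/81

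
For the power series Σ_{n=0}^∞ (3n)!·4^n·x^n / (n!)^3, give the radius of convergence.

By the ratio test, |a_{n+1}/a_n| = (3n+1)·(3n+2)·(3n+3)/(n+1)³ · 4 → 108.
Hence the series converges for |x| < 1/(108) = 1/108, so the radius of convergence is 1/108.

R = 1/108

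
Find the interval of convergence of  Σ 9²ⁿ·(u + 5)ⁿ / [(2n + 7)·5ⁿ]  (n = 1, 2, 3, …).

By the ratio test, |a_{n+1}/a_n| = [(2n + 7)/(2(n+1) + 7)] · 81/5 → 81/5.
Hence the series converges for |u + 5| < 1/(81/5) = 5/81, so the radius of convergence is 5/81.
At u = -400/81: the terms behave like c/n; limit comparison with the harmonic series gives divergence.
At u = -410/81: an alternating series whose terms decrease to 0 in absolute value, so it converges by the Leibniz criterion.

[-410/81, -400/81)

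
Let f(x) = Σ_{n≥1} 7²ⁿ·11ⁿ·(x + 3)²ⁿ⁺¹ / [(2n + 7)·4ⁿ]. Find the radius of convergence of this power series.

Ratio test: |a_{n+1}/a_n| = [(2n + 7)/(2(n+1) + 7)] · 49·11/4 → 539/4 as n → ∞.
Since the exponent of (x + 3) increases by 2 each term, convergence requires |x + 3|² < 4/539, hence R = 2√11/77.

R = 2√11/77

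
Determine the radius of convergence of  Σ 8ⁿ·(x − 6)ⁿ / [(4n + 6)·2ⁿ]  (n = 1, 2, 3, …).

The ratio of consecutive coefficients is [(4n + 6)/(4(n+1) + 6)] · 8/2 → 4.
The series converges when 4 · |x − 6| < 1, giving R = 1/4.

R = 1/4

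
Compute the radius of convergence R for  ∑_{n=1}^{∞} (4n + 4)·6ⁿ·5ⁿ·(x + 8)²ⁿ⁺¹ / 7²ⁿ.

The ratio of consecutive coefficients is [(4(n+1) + 4)/(4n + 4)] · 6·5/49 → 30/49.
Since the exponent of (x + 8) increases by 2 each term, convergence requires |x + 8|² < 49/30, hence R = 7√30/30.

R = 7√30/30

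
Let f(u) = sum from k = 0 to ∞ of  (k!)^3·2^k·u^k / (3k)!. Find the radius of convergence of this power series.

R = 27/2

Ratio test: |a_{k+1}/a_k| = (k+1)³/[(3k+1)·(3k+2)·(3k+3)] · 2 → 2/27 as k → ∞.
Thus R = 1/(2/27) = 27/2.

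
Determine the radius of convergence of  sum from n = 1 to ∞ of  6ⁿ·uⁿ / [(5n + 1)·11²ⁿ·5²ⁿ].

Apply the ratio test: |a_{n+1}| / |a_n| = [(5n + 1)/(5(n+1) + 1)] · 6/(121·25), which tends to 6/3025 as n → ∞.
Hence the series converges for |u| < 1/(6/3025) = 3025/6, so the radius of convergence is 3025/6.

R = 3025/6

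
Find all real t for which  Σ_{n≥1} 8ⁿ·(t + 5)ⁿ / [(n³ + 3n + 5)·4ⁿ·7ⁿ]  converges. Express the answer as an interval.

[-17/2, -3/2]

Apply the ratio test: |a_{n+1}| / |a_n| = [(n³ + 3n + 5)/((n+1)³ + 3(n+1) + 5)] · 8/(4·7), which tends to 2/7 as n → ∞.
Convergence for |t + 5| · 2/7 < 1, i.e. |t + 5| < 7/2. So R = 7/2.
When t = -3/2, the terms are on the order of 1/n³, so the series converges absolutely by comparison with the p-series (p = 3 > 1).
Check t = -17/2: the terms are on the order of 1/n³, so the series converges absolutely by comparison with the p-series (p = 3 > 1).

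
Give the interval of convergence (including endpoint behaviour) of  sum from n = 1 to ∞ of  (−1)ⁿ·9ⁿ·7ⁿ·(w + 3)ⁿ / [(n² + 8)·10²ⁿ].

[-289/63, -89/63]

The ratio of consecutive coefficients is [(n² + 8)/((n+1)² + 8)] · 9·7/100 → 63/100.
The series converges when 63/100 · |w + 3| < 1, giving R = 100/63.
At w = -89/63: the terms are on the order of 1/n², so the series converges absolutely by comparison with the p-series (p = 2 > 1).
At w = -289/63: absolute convergence follows by limit comparison with Σ 1/n².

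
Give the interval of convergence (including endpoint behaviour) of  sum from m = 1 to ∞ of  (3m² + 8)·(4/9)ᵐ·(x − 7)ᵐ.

(19/4, 37/4)

Ratio test: |a_{m+1}/a_m| = [(3(m+1)² + 8)/(3m² + 8)] · 4/9 → 4/9 as m → ∞.
Hence the series converges for |x − 7| < 1/(4/9) = 9/4, so the radius of convergence is 9/4.
Check x = 37/4: the terms have absolute value of order m², which does not tend to 0, so the series diverges by the divergence test.
At x = 19/4: the m-th term does not approach 0; divergence by the term test.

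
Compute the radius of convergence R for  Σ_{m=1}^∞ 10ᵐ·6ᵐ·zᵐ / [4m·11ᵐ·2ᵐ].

R = 11/30

The ratio of consecutive coefficients is [4m/4(m+1)] · 10·6/(11·2) → 30/11.
The series converges when 30/11 · |z| < 1, giving R = 11/30.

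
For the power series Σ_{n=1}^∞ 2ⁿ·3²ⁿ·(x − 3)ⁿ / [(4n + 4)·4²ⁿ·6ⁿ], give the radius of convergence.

R = 16/3

The ratio of consecutive coefficients is [(4n + 4)/(4(n+1) + 4)] · 2·9/(16·6) → 3/16.
The series converges when 3/16 · |x − 3| < 1, giving R = 16/3.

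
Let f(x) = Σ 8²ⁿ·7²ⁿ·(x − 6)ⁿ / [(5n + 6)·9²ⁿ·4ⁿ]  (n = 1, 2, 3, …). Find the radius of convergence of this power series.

By the ratio test, |a_{n+1}/a_n| = [(5n + 6)/(5(n+1) + 6)] · 64·49/(81·4) → 784/81.
Convergence for |x − 6| · 784/81 < 1, i.e. |x − 6| < 81/784. So R = 81/784.

R = 81/784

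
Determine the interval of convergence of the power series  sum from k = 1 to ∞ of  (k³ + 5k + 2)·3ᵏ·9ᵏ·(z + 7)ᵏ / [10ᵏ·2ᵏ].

(-209/27, -169/27)

The ratio of consecutive coefficients is [((k+1)³ + 5(k+1) + 2)/(k³ + 5k + 2)] · 3·9/(10·2) → 27/20.
Convergence for |z + 7| · 27/20 < 1, i.e. |z + 7| < 20/27. So R = 20/27.
At z = -169/27: the terms do not tend to 0, so the series diverges.
When z = -209/27, the terms have absolute value of order k³, which does not tend to 0, so the series diverges by the divergence test.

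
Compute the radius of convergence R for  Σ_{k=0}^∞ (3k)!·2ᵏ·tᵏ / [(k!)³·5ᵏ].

Apply the ratio test: |a_{k+1}| / |a_k| = (3k+1)·(3k+2)·(3k+3)/(k+1)³ · 2/5, which tends to 54/5 as k → ∞.
Convergence for |t| · 54/5 < 1, i.e. |t| < 5/54. So R = 5/54.

R = 5/54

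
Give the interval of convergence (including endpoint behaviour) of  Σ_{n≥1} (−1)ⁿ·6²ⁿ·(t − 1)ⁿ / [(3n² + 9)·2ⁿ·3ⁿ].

[5/6, 7/6]

Apply the ratio test: |a_{n+1}| / |a_n| = [(3n² + 9)/(3(n+1)² + 9)] · 36/(2·3), which tends to 6 as n → ∞.
Hence the series converges for |t − 1| < 1/(6) = 1/6, so the radius of convergence is 1/6.
Check t = 7/6: the series is dominated by a constant times Σ 1/n², which converges (p = 2 > 1).
Check t = 5/6: absolute convergence follows by limit comparison with Σ 1/n².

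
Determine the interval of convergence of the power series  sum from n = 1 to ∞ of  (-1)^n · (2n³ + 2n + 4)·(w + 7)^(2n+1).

(-8, -6)

The ratio of consecutive coefficients is (2(n+1)³ + 2(n+1) + 4)/(2n³ + 2n + 4) → 1.
Since the exponent of (w + 7) increases by 2 each term, convergence requires |w + 7|² < 1, hence R = 1.
At w = -6: the n-th term does not approach 0; divergence by the term test.
Endpoint w = -8: the terms have absolute value of order n³, which does not tend to 0, so the series diverges by the divergence test.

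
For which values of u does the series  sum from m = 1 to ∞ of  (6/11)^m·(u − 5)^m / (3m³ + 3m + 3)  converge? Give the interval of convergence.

Apply the ratio test: |a_{m+1}| / |a_m| = [(3m³ + 3m + 3)/(3(m+1)³ + 3(m+1) + 3)] · 6/11, which tends to 6/11 as m → ∞.
The series converges when 6/11 · |u − 5| < 1, giving R = 11/6.
Endpoint u = 41/6: the series is dominated by a constant times Σ 1/m³, which converges (p = 3 > 1).
Check u = 19/6: absolute convergence follows by limit comparison with Σ 1/m³.

[19/6, 41/6]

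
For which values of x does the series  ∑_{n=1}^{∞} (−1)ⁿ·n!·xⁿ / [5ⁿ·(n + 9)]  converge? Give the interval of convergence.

{0}

The ratio of consecutive coefficients is (n+1) · 1/5 · (n + 9)/((n+1) + 9) → ∞.
Since the ratio → ∞, the series diverges for every x ≠ 0, and R = 0.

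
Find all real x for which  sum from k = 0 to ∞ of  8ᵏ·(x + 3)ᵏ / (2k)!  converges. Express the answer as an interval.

(−∞, ∞)

Ratio test: |a_{k+1}/a_k| = 8 · 1/[(2k+1)·(2k+2)] → 0 as k → ∞.
The limit is 0, so the series converges for all x; R = ∞.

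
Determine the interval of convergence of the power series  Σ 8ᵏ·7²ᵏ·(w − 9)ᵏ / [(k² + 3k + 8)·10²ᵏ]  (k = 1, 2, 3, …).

By the ratio test, |a_{k+1}/a_k| = [(k² + 3k + 8)/((k+1)² + 3(k+1) + 8)] · 8·49/100 → 98/25.
Convergence for |w − 9| · 98/25 < 1, i.e. |w − 9| < 25/98. So R = 25/98.
When w = 907/98, the series is dominated by a constant times Σ 1/k², which converges (p = 2 > 1).
Check w = 857/98: the series is dominated by a constant times Σ 1/k², which converges (p = 2 > 1).

[857/98, 907/98]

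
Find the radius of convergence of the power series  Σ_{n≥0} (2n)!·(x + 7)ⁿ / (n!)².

The ratio of consecutive coefficients is (2n+1)·(2n+2)/(n+1)² → 4.
Thus R = 1/(4) = 1/4.

R = 1/4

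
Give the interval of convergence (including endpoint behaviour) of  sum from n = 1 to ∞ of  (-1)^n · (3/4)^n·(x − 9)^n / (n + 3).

By the ratio test, |a_{n+1}/a_n| = [(n + 3)/((n+1) + 3)] · 3/4 → 3/4.
Hence the series converges for |x − 9| < 1/(3/4) = 4/3, so the radius of convergence is 4/3.
Check x = 31/3: an alternating series whose terms decrease to 0 in absolute value, so it converges by the Leibniz criterion.
Check x = 23/3: the terms behave like c/n; limit comparison with the harmonic series gives divergence.

(23/3, 31/3]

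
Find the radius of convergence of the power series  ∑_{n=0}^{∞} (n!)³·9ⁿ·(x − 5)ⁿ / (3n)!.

R = 3

The ratio of consecutive coefficients is (n+1)³/[(3n+1)·(3n+2)·(3n+3)] · 9 → 1/3.
The series converges when 1/3 · |x − 5| < 1, giving R = 3.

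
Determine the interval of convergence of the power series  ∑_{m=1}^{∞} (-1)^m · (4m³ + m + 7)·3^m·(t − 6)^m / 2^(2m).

The ratio of consecutive coefficients is [(4(m+1)³ + (m+1) + 7)/(4m³ + m + 7)] · 3/4 → 3/4.
Hence the series converges for |t − 6| < 1/(3/4) = 4/3, so the radius of convergence is 4/3.
Endpoint t = 22/3: the m-th term does not approach 0; divergence by the term test.
Endpoint t = 14/3: the terms have absolute value of order m³, which does not tend to 0, so the series diverges by the divergence test.

(14/3, 22/3)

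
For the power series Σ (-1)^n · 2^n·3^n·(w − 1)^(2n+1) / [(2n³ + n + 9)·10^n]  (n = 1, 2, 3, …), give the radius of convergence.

By the ratio test, |a_{n+1}/a_n| = [(2n³ + n + 9)/(2(n+1)³ + (n+1) + 9)] · 2·3/10 → 3/5.
Since the exponent of (w − 1) increases by 2 each term, convergence requires |w − 1|² < 5/3, hence R = √15/3.

R = √15/3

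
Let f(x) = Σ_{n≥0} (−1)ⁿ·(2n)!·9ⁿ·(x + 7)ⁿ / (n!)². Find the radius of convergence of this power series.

R = 1/36

Apply the ratio test: |a_{n+1}| / |a_n| = (2n+1)·(2n+2)/(n+1)² · 9, which tends to 36 as n → ∞.
Convergence for |x + 7| · 36 < 1, i.e. |x + 7| < 1/36. So R = 1/36.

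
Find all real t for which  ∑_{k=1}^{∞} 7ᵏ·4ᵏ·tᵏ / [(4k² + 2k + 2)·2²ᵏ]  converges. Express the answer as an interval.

[-1/7, 1/7]

The ratio of consecutive coefficients is [(4k² + 2k + 2)/(4(k+1)² + 2(k+1) + 2)] · 7·4/4 → 7.
Hence the series converges for |t| < 1/(7) = 1/7, so the radius of convergence is 1/7.
Check t = 1/7: the series is dominated by a constant times Σ 1/k², which converges (p = 2 > 1).
When t = -1/7, absolute convergence follows by limit comparison with Σ 1/k².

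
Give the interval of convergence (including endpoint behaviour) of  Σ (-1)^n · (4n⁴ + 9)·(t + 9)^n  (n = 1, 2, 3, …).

Ratio test: |a_{n+1}/a_n| = (4(n+1)⁴ + 9)/(4n⁴ + 9) → 1 as n → ∞.
Hence R = 1.
Endpoint t = -8: the terms do not tend to 0, so the series diverges.
When t = -10, the terms do not tend to 0, so the series diverges.

(-10, -8)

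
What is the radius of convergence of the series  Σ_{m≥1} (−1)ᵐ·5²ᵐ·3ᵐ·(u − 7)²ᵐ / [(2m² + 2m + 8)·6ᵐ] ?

By the ratio test, |a_{m+1}/a_m| = [(2m² + 2m + 8)/(2(m+1)² + 2(m+1) + 8)] · 25·3/6 → 25/2.
Successive powers of (u − 7) differ by 2, so the series converges when |u − 7|² · 25/2 < 1, i.e. |u − 7| < √(2/25). So R = √2/5.

R = √2/5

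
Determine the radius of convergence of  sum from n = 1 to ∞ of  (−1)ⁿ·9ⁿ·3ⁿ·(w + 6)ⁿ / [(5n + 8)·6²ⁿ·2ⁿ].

The ratio of consecutive coefficients is [(5n + 8)/(5(n+1) + 8)] · 9·3/(36·2) → 3/8.
Thus R = 1/(3/8) = 8/3.

R = 8/3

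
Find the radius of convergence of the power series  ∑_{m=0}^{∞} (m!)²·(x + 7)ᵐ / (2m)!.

R = 4

Apply the ratio test: |a_{m+1}| / |a_m| = (m+1)²/[(2m+1)·(2m+2)], which tends to 1/4 as m → ∞.
The series converges when 1/4 · |x + 7| < 1, giving R = 4.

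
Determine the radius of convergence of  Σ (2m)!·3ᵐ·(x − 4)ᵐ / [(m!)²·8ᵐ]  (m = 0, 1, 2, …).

Ratio test: |a_{m+1}/a_m| = (2m+1)·(2m+2)/(m+1)² · 3/8 → 3/2 as m → ∞.
Convergence for |x − 4| · 3/2 < 1, i.e. |x − 4| < 2/3. So R = 2/3.

R = 2/3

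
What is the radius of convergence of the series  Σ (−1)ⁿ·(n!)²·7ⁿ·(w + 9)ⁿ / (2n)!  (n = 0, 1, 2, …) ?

R = 4/7

By the ratio test, |a_{n+1}/a_n| = (n+1)²/[(2n+1)·(2n+2)] · 7 → 7/4.
Thus R = 1/(7/4) = 4/7.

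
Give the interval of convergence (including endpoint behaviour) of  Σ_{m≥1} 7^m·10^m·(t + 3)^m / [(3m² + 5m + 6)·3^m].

[-213/70, -207/70]

Apply the ratio test: |a_{m+1}| / |a_m| = [(3m² + 5m + 6)/(3(m+1)² + 5(m+1) + 6)] · 7·10/3, which tends to 70/3 as m → ∞.
The series converges when 70/3 · |t + 3| < 1, giving R = 3/70.
Endpoint t = -207/70: absolute convergence follows by limit comparison with Σ 1/m².
At t = -213/70: the series is dominated by a constant times Σ 1/m², which converges (p = 2 > 1).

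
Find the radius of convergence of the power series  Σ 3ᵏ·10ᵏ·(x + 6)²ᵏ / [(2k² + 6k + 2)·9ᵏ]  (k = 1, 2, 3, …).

By the ratio test, |a_{k+1}/a_k| = [(2k² + 6k + 2)/(2(k+1)² + 6(k+1) + 2)] · 3·10/9 → 10/3.
Writing y = (x + 6)², the series in y has radius 3/10, so |x + 6| < √(3/10) and R = √30/10.

R = √30/10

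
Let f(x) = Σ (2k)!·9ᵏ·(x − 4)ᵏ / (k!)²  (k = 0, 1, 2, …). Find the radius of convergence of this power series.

Ratio test: |a_{k+1}/a_k| = (2k+1)·(2k+2)/(k+1)² · 9 → 36 as k → ∞.
Hence the series converges for |x − 4| < 1/(36) = 1/36, so the radius of convergence is 1/36.

R = 1/36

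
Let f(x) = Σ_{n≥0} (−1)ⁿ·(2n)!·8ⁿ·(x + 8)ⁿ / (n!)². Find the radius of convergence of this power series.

The ratio of consecutive coefficients is (2n+1)·(2n+2)/(n+1)² · 8 → 32.
The series converges when 32 · |x + 8| < 1, giving R = 1/32.

R = 1/32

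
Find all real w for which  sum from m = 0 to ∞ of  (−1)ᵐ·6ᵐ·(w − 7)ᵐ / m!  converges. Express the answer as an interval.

(−∞, ∞)

Apply the ratio test: |a_{m+1}| / |a_m| = 6 · 1/(m+1), which tends to 0 as m → ∞.
Since the limit is 0 < 1 for every w, the series converges on all of ℝ and R = ∞.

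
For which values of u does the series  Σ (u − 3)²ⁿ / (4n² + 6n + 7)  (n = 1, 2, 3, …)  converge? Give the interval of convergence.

[2, 4]

Apply the ratio test: |a_{n+1}| / |a_n| = (4n² + 6n + 7)/(4(n+1)² + 6(n+1) + 7), which tends to 1 as n → ∞.
Successive powers of (u − 3) differ by 2, so the series converges when |u − 3|² · 1 < 1, i.e. |u − 3| < √(1) = 1. So R = 1.
When u = 4, the series is dominated by a constant times Σ 1/n², which converges (p = 2 > 1).
Check u = 2: absolute convergence follows by limit comparison with Σ 1/n².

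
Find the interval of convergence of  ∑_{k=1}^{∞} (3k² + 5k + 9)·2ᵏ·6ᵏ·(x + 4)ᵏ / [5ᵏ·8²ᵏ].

(-92/3, 68/3)

Ratio test: |a_{k+1}/a_k| = [(3(k+1)² + 5(k+1) + 9)/(3k² + 5k + 9)] · 2·6/(5·64) → 3/80 as k → ∞.
The series converges when 3/80 · |x + 4| < 1, giving R = 80/3.
When x = 68/3, the k-th term does not approach 0; divergence by the term test.
Endpoint x = -92/3: the terms have absolute value of order k², which does not tend to 0, so the series diverges by the divergence test.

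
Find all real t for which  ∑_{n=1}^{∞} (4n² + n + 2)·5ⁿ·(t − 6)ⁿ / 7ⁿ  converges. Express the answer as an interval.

(23/5, 37/5)

By the ratio test, |a_{n+1}/a_n| = [(4(n+1)² + (n+1) + 2)/(4n² + n + 2)] · 5/7 → 5/7.
The series converges when 5/7 · |t − 6| < 1, giving R = 7/5.
At t = 37/5: the n-th term does not approach 0; divergence by the term test.
Endpoint t = 23/5: the n-th term does not approach 0; divergence by the term test.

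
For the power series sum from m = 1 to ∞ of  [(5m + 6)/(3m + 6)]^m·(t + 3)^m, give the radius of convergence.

R = 3/5

Applying the root test, |a_m|^(1/m) = (5m + 6)/(3m + 6) → 5/3.
Hence the series converges for |t + 3| < 1/(5/3) = 3/5, so the radius of convergence is 3/5.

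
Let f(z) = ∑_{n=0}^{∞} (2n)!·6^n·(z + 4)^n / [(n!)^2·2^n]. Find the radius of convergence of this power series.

R = 1/12

The ratio of consecutive coefficients is (2n+1)·(2n+2)/(n+1)² · 6/2 → 12.
Hence the series converges for |z + 4| < 1/(12) = 1/12, so the radius of convergence is 1/12.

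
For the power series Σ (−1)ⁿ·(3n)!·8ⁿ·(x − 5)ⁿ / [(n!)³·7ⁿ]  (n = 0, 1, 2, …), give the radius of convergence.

The ratio of consecutive coefficients is (3n+1)·(3n+2)·(3n+3)/(n+1)³ · 8/7 → 216/7.
Hence the series converges for |x − 5| < 1/(216/7) = 7/216, so the radius of convergence is 7/216.

R = 7/216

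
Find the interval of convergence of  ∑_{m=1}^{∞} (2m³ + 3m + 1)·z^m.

(-1, 1)

Apply the ratio test: |a_{m+1}| / |a_m| = (2(m+1)³ + 3(m+1) + 1)/(2m³ + 3m + 1), which tends to 1 as m → ∞.
Convergence for |z| < 1, so R = 1.
When z = 1, the m-th term does not approach 0; divergence by the term test.
Check z = -1: the m-th term does not approach 0; divergence by the term test.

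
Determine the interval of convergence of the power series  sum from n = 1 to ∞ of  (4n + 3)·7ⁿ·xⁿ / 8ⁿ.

(-8/7, 8/7)

The ratio of consecutive coefficients is [(4(n+1) + 3)/(4n + 3)] · 7/8 → 7/8.
Hence the series converges for |x| < 1/(7/8) = 8/7, so the radius of convergence is 8/7.
When x = 8/7, the terms do not tend to 0, so the series diverges.
When x = -8/7, the terms do not tend to 0, so the series diverges.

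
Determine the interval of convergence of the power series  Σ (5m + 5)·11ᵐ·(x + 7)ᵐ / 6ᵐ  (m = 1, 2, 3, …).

(-83/11, -71/11)

The ratio of consecutive coefficients is [(5(m+1) + 5)/(5m + 5)] · 11/6 → 11/6.
Convergence for |x + 7| · 11/6 < 1, i.e. |x + 7| < 6/11. So R = 6/11.
Check x = -71/11: the terms do not tend to 0, so the series diverges.
At x = -83/11: the terms do not tend to 0, so the series diverges.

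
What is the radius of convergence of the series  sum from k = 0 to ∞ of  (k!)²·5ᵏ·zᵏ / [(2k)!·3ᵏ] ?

R = 12/5

The ratio of consecutive coefficients is (k+1)²/[(2k+1)·(2k+2)] · 5/3 → 5/12.
Convergence for |z| · 5/12 < 1, i.e. |z| < 12/5. So R = 12/5.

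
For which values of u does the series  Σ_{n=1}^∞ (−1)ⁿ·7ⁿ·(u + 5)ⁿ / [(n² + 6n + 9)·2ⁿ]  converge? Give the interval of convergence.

[-37/7, -33/7]

The ratio of consecutive coefficients is [(n² + 6n + 9)/((n+1)² + 6(n+1) + 9)] · 7/2 → 7/2.
Hence the series converges for |u + 5| < 1/(7/2) = 2/7, so the radius of convergence is 2/7.
Endpoint u = -33/7: the series is dominated by a constant times Σ 1/n², which converges (p = 2 > 1).
When u = -37/7, the series is dominated by a constant times Σ 1/n², which converges (p = 2 > 1).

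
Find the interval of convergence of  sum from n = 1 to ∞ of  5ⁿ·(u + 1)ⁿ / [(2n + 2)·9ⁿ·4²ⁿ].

By the ratio test, |a_{n+1}/a_n| = [(2n + 2)/(2(n+1) + 2)] · 5/(9·16) → 5/144.
Hence the series converges for |u + 1| < 1/(5/144) = 144/5, so the radius of convergence is 144/5.
At u = 139/5: the terms behave like c/n; limit comparison with the harmonic series gives divergence.
When u = -149/5, an alternating series whose terms decrease to 0 in absolute value, so it converges by the Leibniz criterion.

[-149/5, 139/5)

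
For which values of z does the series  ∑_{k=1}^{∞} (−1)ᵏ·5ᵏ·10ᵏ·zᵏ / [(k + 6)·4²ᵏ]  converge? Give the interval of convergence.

Ratio test: |a_{k+1}/a_k| = [(k + 6)/((k+1) + 6)] · 5·10/16 → 25/8 as k → ∞.
Convergence for |z| · 25/8 < 1, i.e. |z| < 8/25. So R = 8/25.
Check z = 8/25: an alternating series whose terms decrease to 0 in absolute value, so it converges by the Leibniz criterion.
Check z = -8/25: comparison with the harmonic series Σ 1/k shows the series diverges.

(-8/25, 8/25]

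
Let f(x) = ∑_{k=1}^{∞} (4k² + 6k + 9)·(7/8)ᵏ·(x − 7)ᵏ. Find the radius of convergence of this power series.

R = 8/7

Apply the ratio test: |a_{k+1}| / |a_k| = [(4(k+1)² + 6(k+1) + 9)/(4k² + 6k + 9)] · 7/8, which tends to 7/8 as k → ∞.
Convergence for |x − 7| · 7/8 < 1, i.e. |x − 7| < 8/7. So R = 8/7.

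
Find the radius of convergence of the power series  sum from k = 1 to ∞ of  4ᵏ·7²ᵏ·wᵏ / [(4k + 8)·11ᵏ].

R = 11/196

Apply the ratio test: |a_{k+1}| / |a_k| = [(4k + 8)/(4(k+1) + 8)] · 4·49/11, which tends to 196/11 as k → ∞.
Hence the series converges for |w| < 1/(196/11) = 11/196, so the radius of convergence is 11/196.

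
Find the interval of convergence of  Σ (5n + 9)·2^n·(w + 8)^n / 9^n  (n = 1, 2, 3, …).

Apply the ratio test: |a_{n+1}| / |a_n| = [(5(n+1) + 9)/(5n + 9)] · 2/9, which tends to 2/9 as n → ∞.
Hence the series converges for |w + 8| < 1/(2/9) = 9/2, so the radius of convergence is 9/2.
Endpoint w = -7/2: the n-th term does not approach 0; divergence by the term test.
Check w = -25/2: the n-th term does not approach 0; divergence by the term test.

(-25/2, -7/2)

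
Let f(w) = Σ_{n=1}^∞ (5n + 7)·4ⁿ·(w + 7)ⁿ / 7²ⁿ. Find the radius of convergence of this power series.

Ratio test: |a_{n+1}/a_n| = [(5(n+1) + 7)/(5n + 7)] · 4/49 → 4/49 as n → ∞.
Thus R = 1/(4/49) = 49/4.

R = 49/4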